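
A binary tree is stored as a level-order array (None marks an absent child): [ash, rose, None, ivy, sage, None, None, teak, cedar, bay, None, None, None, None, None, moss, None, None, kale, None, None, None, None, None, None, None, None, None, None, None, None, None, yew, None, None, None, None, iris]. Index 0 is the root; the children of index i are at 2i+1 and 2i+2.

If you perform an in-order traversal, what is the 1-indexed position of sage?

10

In-order visits the left subtree, then the node, then the right subtree.
At ash: go left to rose.
  At rose: go left to ivy.
    At ivy: go left to teak.
      At teak: go left to moss.
        At moss: no left child.
        Visit moss.
        At moss: go right to yew.
          yew is a leaf — visit yew.
      Visit teak.
      At teak: no right child.
    Visit ivy.
    At ivy: go right to cedar.
      At cedar: no left child.
      Visit cedar.
      At cedar: go right to kale.
        At kale: go left to iris.
          iris is a leaf — visit iris.
        Visit kale.
        At kale: no right child.
  Visit rose.
  At rose: go right to sage.
    At sage: go left to bay.
      bay is a leaf — visit bay.
    Visit sage.
    At sage: no right child.
Visit ash.
At ash: no right child.
Full in-order sequence: moss, yew, teak, ivy, cedar, iris, kale, rose, bay, sage, ash.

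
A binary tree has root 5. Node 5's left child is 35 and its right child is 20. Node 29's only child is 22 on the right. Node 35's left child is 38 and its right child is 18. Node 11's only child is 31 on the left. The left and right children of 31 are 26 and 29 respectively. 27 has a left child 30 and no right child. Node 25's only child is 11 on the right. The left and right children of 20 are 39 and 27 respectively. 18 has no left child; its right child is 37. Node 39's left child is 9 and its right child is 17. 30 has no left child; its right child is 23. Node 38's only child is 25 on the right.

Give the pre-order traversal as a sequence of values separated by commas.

Pre-order visits the node, then its left subtree, then its right subtree.
Visit 5.
At 5: go left to 35.
  Visit 35.
  At 35: go left to 38.
    Visit 38.
    At 38: no left child.
    At 38: go right to 25.
      Visit 25.
      At 25: no left child.
      At 25: go right to 11.
        Visit 11.
        At 11: go left to 31.
          Visit 31.
          At 31: go left to 26.
            26 is a leaf — visit 26.
          At 31: go right to 29.
            Visit 29.
            At 29: no left child.
            At 29: go right to 22.
              22 is a leaf — visit 22.
        At 11: no right child.
  At 35: go right to 18.
    Visit 18.
    At 18: no left child.
    At 18: go right to 37.
      37 is a leaf — visit 37.
At 5: go right to 20.
  Visit 20.
  At 20: go left to 39.
    Visit 39.
    At 39: go left to 9.
      9 is a leaf — visit 9.
    At 39: go right to 17.
      17 is a leaf — visit 17.
  At 20: go right to 27.
    Visit 27.
    At 27: go left to 30.
      Visit 30.
      At 30: no left child.
      At 30: go right to 23.
        23 is a leaf — visit 23.
    At 27: no right child.

5, 35, 38, 25, 11, 31, 26, 29, 22, 18, 37, 20, 39, 9, 17, 27, 30, 23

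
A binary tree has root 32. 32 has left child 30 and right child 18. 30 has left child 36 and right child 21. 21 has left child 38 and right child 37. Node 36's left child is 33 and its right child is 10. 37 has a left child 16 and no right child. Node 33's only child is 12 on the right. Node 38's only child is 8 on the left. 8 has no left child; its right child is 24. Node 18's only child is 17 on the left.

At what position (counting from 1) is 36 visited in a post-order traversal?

4

Post-order visits the left subtree, then the right subtree, then the node.
At 32: go left to 30.
  At 30: go left to 36.
    At 36: go left to 33.
      At 33: no left child.
      At 33: go right to 12.
        12 is a leaf — visit 12.
      Visit 33.
    At 36: go right to 10.
      10 is a leaf — visit 10.
    Visit 36.
  At 30: go right to 21.
    At 21: go left to 38.
      At 38: go left to 8.
        At 8: no left child.
        At 8: go right to 24.
          24 is a leaf — visit 24.
        Visit 8.
      At 38: no right child.
      Visit 38.
    At 21: go right to 37.
      At 37: go left to 16.
        16 is a leaf — visit 16.
      At 37: no right child.
      Visit 37.
    Visit 21.
  Visit 30.
At 32: go right to 18.
  At 18: go left to 17.
    17 is a leaf — visit 17.
  At 18: no right child.
  Visit 18.
Visit 32.
Full post-order sequence: 12, 33, 10, 36, 24, 8, 38, 16, 37, 21, 30, 17, 18, 32.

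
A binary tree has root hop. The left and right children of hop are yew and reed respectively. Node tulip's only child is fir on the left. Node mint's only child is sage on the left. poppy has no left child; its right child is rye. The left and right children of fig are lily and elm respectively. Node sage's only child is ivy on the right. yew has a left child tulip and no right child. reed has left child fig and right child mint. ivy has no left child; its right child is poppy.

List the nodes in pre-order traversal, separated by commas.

hop, yew, tulip, fir, reed, fig, lily, elm, mint, sage, ivy, poppy, rye

Pre-order visits the node, then its left subtree, then its right subtree.
Visit hop.
At hop: go left to yew.
  Visit yew.
  At yew: go left to tulip.
    Visit tulip.
    At tulip: go left to fir.
      fir is a leaf — visit fir.
    At tulip: no right child.
  At yew: no right child.
At hop: go right to reed.
  Visit reed.
  At reed: go left to fig.
    Visit fig.
    At fig: go left to lily.
      lily is a leaf — visit lily.
    At fig: go right to elm.
      elm is a leaf — visit elm.
  At reed: go right to mint.
    Visit mint.
    At mint: go left to sage.
      Visit sage.
      At sage: no left child.
      At sage: go right to ivy.
        Visit ivy.
        At ivy: no left child.
        At ivy: go right to poppy.
          Visit poppy.
          At poppy: no left child.
          At poppy: go right to rye.
            rye is a leaf — visit rye.
    At mint: no right child.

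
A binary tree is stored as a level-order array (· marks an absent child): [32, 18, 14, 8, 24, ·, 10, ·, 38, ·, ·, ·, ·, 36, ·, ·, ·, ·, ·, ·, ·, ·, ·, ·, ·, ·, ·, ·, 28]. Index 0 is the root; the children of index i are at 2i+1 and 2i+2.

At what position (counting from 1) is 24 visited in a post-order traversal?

3

Post-order visits the left subtree, then the right subtree, then the node.
At 32: go left to 18.
  At 18: go left to 8.
    At 8: no left child.
    At 8: go right to 38.
      38 is a leaf — visit 38.
    Visit 8.
  At 18: go right to 24.
    24 is a leaf — visit 24.
  Visit 18.
At 32: go right to 14.
  At 14: no left child.
  At 14: go right to 10.
    At 10: go left to 36.
      At 36: no left child.
      At 36: go right to 28.
        28 is a leaf — visit 28.
      Visit 36.
    At 10: no right child.
    Visit 10.
  Visit 14.
Visit 32.
Full post-order sequence: 38, 8, 24, 18, 28, 36, 10, 14, 32.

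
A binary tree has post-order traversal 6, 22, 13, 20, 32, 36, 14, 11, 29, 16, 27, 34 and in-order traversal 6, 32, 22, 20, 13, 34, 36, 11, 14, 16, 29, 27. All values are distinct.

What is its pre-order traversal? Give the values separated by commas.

The last element of post-order is the root; it splits in-order into left and right subtrees.
Root 34: left subtree has 5 nodes {6, 32, 22, 20, 13}, right has 6 {36, 11, 14, 16, 29, 27}.
  Root 32: left subtree has 1 node {6}, right has 3 {22, 20, 13}.
    Root 20: left subtree has 1 node {22}, right has 1 {13}.
  Root 27: left subtree has 5 nodes {36, 11, 14, 16, 29}, right has 0 { }.
    Root 16: left subtree has 3 nodes {36, 11, 14}, right has 1 {29}.
      Root 11: left subtree has 1 node {36}, right has 1 {14}.

34, 32, 6, 20, 22, 13, 27, 16, 11, 36, 14, 29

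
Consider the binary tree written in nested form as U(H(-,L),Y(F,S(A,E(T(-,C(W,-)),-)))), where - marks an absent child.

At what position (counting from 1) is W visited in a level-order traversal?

11

Level-order visits nodes level by level from the root, left to right within each level.
Level 0: U
Level 1: H, Y
Level 2: L, F, S
Level 3: A, E
Level 4: T
Level 5: C
Level 6: W
Full level-order sequence: U, H, Y, L, F, S, A, E, T, C, W.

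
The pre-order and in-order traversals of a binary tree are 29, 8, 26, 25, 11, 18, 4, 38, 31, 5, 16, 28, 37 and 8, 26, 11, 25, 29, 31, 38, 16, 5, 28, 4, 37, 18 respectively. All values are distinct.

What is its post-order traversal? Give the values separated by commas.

The first element of pre-order is the root; it splits in-order into left and right subtrees.
Root 29: left subtree has 4 nodes {8, 26, 11, 25}, right has 8 {31, 38, 16, 5, 28, 4, 37, 18}.
  Root 8: left subtree has 0 nodes { }, right has 3 {26, 11, 25}.
    Root 26: left subtree has 0 nodes { }, right has 2 {11, 25}.
      Root 25: left subtree has 1 node {11}, right has 0 { }.
  Root 18: left subtree has 7 nodes {31, 38, 16, 5, 28, 4, 37}, right has 0 { }.
    Root 4: left subtree has 5 nodes {31, 38, 16, 5, 28}, right has 1 {37}.
      Root 38: left subtree has 1 node {31}, right has 3 {16, 5, 28}.
        Root 5: left subtree has 1 node {16}, right has 1 {28}.

11, 25, 26, 8, 31, 16, 28, 5, 38, 37, 4, 18, 29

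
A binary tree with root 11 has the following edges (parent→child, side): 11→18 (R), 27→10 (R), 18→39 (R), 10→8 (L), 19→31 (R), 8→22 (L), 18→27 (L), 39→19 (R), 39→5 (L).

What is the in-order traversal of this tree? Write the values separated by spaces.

11 27 22 8 10 18 5 39 19 31

In-order visits the left subtree, then the node, then the right subtree.
At 11: no left child.
Visit 11.
At 11: go right to 18.
  At 18: go left to 27.
    At 27: no left child.
    Visit 27.
    At 27: go right to 10.
      At 10: go left to 8.
        At 8: go left to 22.
          22 is a leaf — visit 22.
        Visit 8.
        At 8: no right child.
      Visit 10.
      At 10: no right child.
  Visit 18.
  At 18: go right to 39.
    At 39: go left to 5.
      5 is a leaf — visit 5.
    Visit 39.
    At 39: go right to 19.
      At 19: no left child.
      Visit 19.
      At 19: go right to 31.
        31 is a leaf — visit 31.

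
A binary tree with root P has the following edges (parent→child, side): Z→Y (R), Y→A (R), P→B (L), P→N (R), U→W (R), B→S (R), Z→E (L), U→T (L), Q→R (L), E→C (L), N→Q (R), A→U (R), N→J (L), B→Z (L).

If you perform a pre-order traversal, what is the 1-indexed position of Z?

3

Pre-order visits the node, then its left subtree, then its right subtree.
Visit P.
At P: go left to B.
  Visit B.
  At B: go left to Z.
    Visit Z.
    At Z: go left to E.
      Visit E.
      At E: go left to C.
        C is a leaf — visit C.
      At E: no right child.
    At Z: go right to Y.
      Visit Y.
      At Y: no left child.
      At Y: go right to A.
        Visit A.
        At A: no left child.
        At A: go right to U.
          Visit U.
          At U: go left to T.
            T is a leaf — visit T.
          At U: go right to W.
            W is a leaf — visit W.
  At B: go right to S.
    S is a leaf — visit S.
At P: go right to N.
  Visit N.
  At N: go left to J.
    J is a leaf — visit J.
  At N: go right to Q.
    Visit Q.
    At Q: go left to R.
      R is a leaf — visit R.
    At Q: no right child.
Full pre-order sequence: P, B, Z, E, C, Y, A, U, T, W, S, N, J, Q, R.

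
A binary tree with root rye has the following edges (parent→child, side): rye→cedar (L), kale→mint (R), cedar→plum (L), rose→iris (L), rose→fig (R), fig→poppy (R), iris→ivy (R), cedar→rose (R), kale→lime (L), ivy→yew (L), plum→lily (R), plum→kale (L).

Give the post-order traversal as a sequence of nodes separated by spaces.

Post-order visits the left subtree, then the right subtree, then the node.
At rye: go left to cedar.
  At cedar: go left to plum.
    At plum: go left to kale.
      At kale: go left to lime.
        lime is a leaf — visit lime.
      At kale: go right to mint.
        mint is a leaf — visit mint.
      Visit kale.
    At plum: go right to lily.
      lily is a leaf — visit lily.
    Visit plum.
  At cedar: go right to rose.
    At rose: go left to iris.
      At iris: no left child.
      At iris: go right to ivy.
        At ivy: go left to yew.
          yew is a leaf — visit yew.
        At ivy: no right child.
        Visit ivy.
      Visit iris.
    At rose: go right to fig.
      At fig: no left child.
      At fig: go right to poppy.
        poppy is a leaf — visit poppy.
      Visit fig.
    Visit rose.
  Visit cedar.
At rye: no right child.
Visit rye.

lime mint kale lily plum yew ivy iris poppy fig rose cedar rye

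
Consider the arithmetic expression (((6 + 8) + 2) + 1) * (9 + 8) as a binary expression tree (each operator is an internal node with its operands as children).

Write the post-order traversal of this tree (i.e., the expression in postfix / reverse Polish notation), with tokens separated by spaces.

6 8 + 2 + 1 + 9 8 + *

Post-order on an expression tree gives postfix notation: for each operator, emit left operand, right operand, then the operator.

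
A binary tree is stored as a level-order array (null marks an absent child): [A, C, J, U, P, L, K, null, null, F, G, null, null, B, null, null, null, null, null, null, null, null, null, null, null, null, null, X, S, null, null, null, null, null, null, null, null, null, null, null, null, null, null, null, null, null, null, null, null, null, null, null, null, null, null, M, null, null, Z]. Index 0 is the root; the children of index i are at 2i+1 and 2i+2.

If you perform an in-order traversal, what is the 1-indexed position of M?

In-order visits the left subtree, then the node, then the right subtree.
At A: go left to C.
  At C: go left to U.
    U is a leaf — visit U.
  Visit C.
  At C: go right to P.
    At P: go left to F.
      F is a leaf — visit F.
    Visit P.
    At P: go right to G.
      G is a leaf — visit G.
Visit A.
At A: go right to J.
  At J: go left to L.
    L is a leaf — visit L.
  Visit J.
  At J: go right to K.
    At K: go left to B.
      At B: go left to X.
        At X: go left to M.
          M is a leaf — visit M.
        Visit X.
        At X: no right child.
      Visit B.
      At B: go right to S.
        At S: no left child.
        Visit S.
        At S: go right to Z.
          Z is a leaf — visit Z.
    Visit K.
    At K: no right child.
Full in-order sequence: U, C, F, P, G, A, L, J, M, X, B, S, Z, K.

9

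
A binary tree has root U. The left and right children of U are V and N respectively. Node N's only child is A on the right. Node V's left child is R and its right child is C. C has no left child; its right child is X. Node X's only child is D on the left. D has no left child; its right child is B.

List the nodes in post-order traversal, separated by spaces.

R B D X C V A N U

Post-order visits the left subtree, then the right subtree, then the node.
At U: go left to V.
  At V: go left to R.
    R is a leaf — visit R.
  At V: go right to C.
    At C: no left child.
    At C: go right to X.
      At X: go left to D.
        At D: no left child.
        At D: go right to B.
          B is a leaf — visit B.
        Visit D.
      At X: no right child.
      Visit X.
    Visit C.
  Visit V.
At U: go right to N.
  At N: no left child.
  At N: go right to A.
    A is a leaf — visit A.
  Visit N.
Visit U.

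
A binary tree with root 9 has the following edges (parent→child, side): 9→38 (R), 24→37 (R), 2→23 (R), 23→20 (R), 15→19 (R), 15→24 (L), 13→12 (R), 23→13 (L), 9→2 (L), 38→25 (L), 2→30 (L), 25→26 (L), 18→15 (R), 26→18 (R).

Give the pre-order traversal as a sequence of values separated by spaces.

Pre-order visits the node, then its left subtree, then its right subtree.
Visit 9.
At 9: go left to 2.
  Visit 2.
  At 2: go left to 30.
    30 is a leaf — visit 30.
  At 2: go right to 23.
    Visit 23.
    At 23: go left to 13.
      Visit 13.
      At 13: no left child.
      At 13: go right to 12.
        12 is a leaf — visit 12.
    At 23: go right to 20.
      20 is a leaf — visit 20.
At 9: go right to 38.
  Visit 38.
  At 38: go left to 25.
    Visit 25.
    At 25: go left to 26.
      Visit 26.
      At 26: no left child.
      At 26: go right to 18.
        Visit 18.
        At 18: no left child.
        At 18: go right to 15.
          Visit 15.
          At 15: go left to 24.
            Visit 24.
            At 24: no left child.
            At 24: go right to 37.
              37 is a leaf — visit 37.
          At 15: go right to 19.
            19 is a leaf — visit 19.
    At 25: no right child.
  At 38: no right child.

9 2 30 23 13 12 20 38 25 26 18 15 24 37 19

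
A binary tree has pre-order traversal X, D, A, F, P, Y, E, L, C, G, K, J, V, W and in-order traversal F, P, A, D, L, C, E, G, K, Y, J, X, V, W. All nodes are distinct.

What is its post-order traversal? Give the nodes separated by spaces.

P F A C L K G E J Y D W V X

The first element of pre-order is the root; it splits in-order into left and right subtrees.
Root X: left subtree has 11 nodes {F, P, A, D, L, C, E, G, K, Y, J}, right has 2 {V, W}.
  Root D: left subtree has 3 nodes {F, P, A}, right has 7 {L, C, E, G, K, Y, J}.
    Root A: left subtree has 2 nodes {F, P}, right has 0 { }.
      Root F: left subtree has 0 nodes { }, right has 1 {P}.
    Root Y: left subtree has 5 nodes {L, C, E, G, K}, right has 1 {J}.
      Root E: left subtree has 2 nodes {L, C}, right has 2 {G, K}.
        Root L: left subtree has 0 nodes { }, right has 1 {C}.
        Root G: left subtree has 0 nodes { }, right has 1 {K}.
  Root V: left subtree has 0 nodes { }, right has 1 {W}.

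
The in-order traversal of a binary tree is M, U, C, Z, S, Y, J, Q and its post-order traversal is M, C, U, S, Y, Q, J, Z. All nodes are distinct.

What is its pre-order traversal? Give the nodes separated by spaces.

Z U M C J Y S Q

The last element of post-order is the root; it splits in-order into left and right subtrees.
Root Z: left subtree has 3 nodes {M, U, C}, right has 4 {S, Y, J, Q}.
  Root U: left subtree has 1 node {M}, right has 1 {C}.
  Root J: left subtree has 2 nodes {S, Y}, right has 1 {Q}.
    Root Y: left subtree has 1 node {S}, right has 0 { }.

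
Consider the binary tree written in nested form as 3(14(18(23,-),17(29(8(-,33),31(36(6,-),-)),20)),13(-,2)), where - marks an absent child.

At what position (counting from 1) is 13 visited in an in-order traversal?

In-order visits the left subtree, then the node, then the right subtree.
At 3: go left to 14.
  At 14: go left to 18.
    At 18: go left to 23.
      23 is a leaf — visit 23.
    Visit 18.
    At 18: no right child.
  Visit 14.
  At 14: go right to 17.
    At 17: go left to 29.
      At 29: go left to 8.
        At 8: no left child.
        Visit 8.
        At 8: go right to 33.
          33 is a leaf — visit 33.
      Visit 29.
      At 29: go right to 31.
        At 31: go left to 36.
          At 36: go left to 6.
            6 is a leaf — visit 6.
          Visit 36.
          At 36: no right child.
        Visit 31.
        At 31: no right child.
    Visit 17.
    At 17: go right to 20.
      20 is a leaf — visit 20.
Visit 3.
At 3: go right to 13.
  At 13: no left child.
  Visit 13.
  At 13: go right to 2.
    2 is a leaf — visit 2.
Full in-order sequence: 23, 18, 14, 8, 33, 29, 6, 36, 31, 17, 20, 3, 13, 2.

13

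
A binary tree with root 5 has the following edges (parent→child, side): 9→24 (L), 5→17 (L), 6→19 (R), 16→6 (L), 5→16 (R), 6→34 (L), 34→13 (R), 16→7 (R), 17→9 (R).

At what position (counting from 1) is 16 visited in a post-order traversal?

Post-order visits the left subtree, then the right subtree, then the node.
At 5: go left to 17.
  At 17: no left child.
  At 17: go right to 9.
    At 9: go left to 24.
      24 is a leaf — visit 24.
    At 9: no right child.
    Visit 9.
  Visit 17.
At 5: go right to 16.
  At 16: go left to 6.
    At 6: go left to 34.
      At 34: no left child.
      At 34: go right to 13.
        13 is a leaf — visit 13.
      Visit 34.
    At 6: go right to 19.
      19 is a leaf — visit 19.
    Visit 6.
  At 16: go right to 7.
    7 is a leaf — visit 7.
  Visit 16.
Visit 5.
Full post-order sequence: 24, 9, 17, 13, 34, 19, 6, 7, 16, 5.

9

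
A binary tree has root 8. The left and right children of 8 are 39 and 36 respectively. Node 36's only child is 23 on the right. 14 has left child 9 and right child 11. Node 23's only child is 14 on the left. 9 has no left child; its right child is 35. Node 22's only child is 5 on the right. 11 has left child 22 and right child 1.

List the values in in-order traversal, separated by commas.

39, 8, 36, 9, 35, 14, 22, 5, 11, 1, 23

In-order visits the left subtree, then the node, then the right subtree.
At 8: go left to 39.
  39 is a leaf — visit 39.
Visit 8.
At 8: go right to 36.
  At 36: no left child.
  Visit 36.
  At 36: go right to 23.
    At 23: go left to 14.
      At 14: go left to 9.
        At 9: no left child.
        Visit 9.
        At 9: go right to 35.
          35 is a leaf — visit 35.
      Visit 14.
      At 14: go right to 11.
        At 11: go left to 22.
          At 22: no left child.
          Visit 22.
          At 22: go right to 5.
            5 is a leaf — visit 5.
        Visit 11.
        At 11: go right to 1.
          1 is a leaf — visit 1.
    Visit 23.
    At 23: no right child.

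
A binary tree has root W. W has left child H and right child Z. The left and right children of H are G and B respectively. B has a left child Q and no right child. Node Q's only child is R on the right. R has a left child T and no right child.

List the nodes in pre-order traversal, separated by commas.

Pre-order visits the node, then its left subtree, then its right subtree.
Visit W.
At W: go left to H.
  Visit H.
  At H: go left to G.
    G is a leaf — visit G.
  At H: go right to B.
    Visit B.
    At B: go left to Q.
      Visit Q.
      At Q: no left child.
      At Q: go right to R.
        Visit R.
        At R: go left to T.
          T is a leaf — visit T.
        At R: no right child.
    At B: no right child.
At W: go right to Z.
  Z is a leaf — visit Z.

W, H, G, B, Q, R, T, Z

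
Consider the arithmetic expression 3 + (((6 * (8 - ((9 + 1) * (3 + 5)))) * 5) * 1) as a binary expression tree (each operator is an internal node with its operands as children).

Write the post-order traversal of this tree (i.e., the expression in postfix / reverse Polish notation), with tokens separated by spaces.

Post-order on an expression tree gives postfix notation: for each operator, emit left operand, right operand, then the operator.

3 6 8 9 1 + 3 5 + * - * 5 * 1 * +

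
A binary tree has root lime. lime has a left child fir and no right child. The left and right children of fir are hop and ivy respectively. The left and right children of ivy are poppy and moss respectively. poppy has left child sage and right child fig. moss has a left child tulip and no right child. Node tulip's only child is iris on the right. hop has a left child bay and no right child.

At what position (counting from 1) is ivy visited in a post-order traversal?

9

Post-order visits the left subtree, then the right subtree, then the node.
At lime: go left to fir.
  At fir: go left to hop.
    At hop: go left to bay.
      bay is a leaf — visit bay.
    At hop: no right child.
    Visit hop.
  At fir: go right to ivy.
    At ivy: go left to poppy.
      At poppy: go left to sage.
        sage is a leaf — visit sage.
      At poppy: go right to fig.
        fig is a leaf — visit fig.
      Visit poppy.
    At ivy: go right to moss.
      At moss: go left to tulip.
        At tulip: no left child.
        At tulip: go right to iris.
          iris is a leaf — visit iris.
        Visit tulip.
      At moss: no right child.
      Visit moss.
    Visit ivy.
  Visit fir.
At lime: no right child.
Visit lime.
Full post-order sequence: bay, hop, sage, fig, poppy, iris, tulip, moss, ivy, fir, lime.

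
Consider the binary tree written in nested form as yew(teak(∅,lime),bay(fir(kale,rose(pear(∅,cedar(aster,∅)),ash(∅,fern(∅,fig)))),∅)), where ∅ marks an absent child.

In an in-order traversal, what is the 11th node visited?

In-order visits the left subtree, then the node, then the right subtree.
At yew: go left to teak.
  At teak: no left child.
  Visit teak.
  At teak: go right to lime.
    lime is a leaf — visit lime.
Visit yew.
At yew: go right to bay.
  At bay: go left to fir.
    At fir: go left to kale.
      kale is a leaf — visit kale.
    Visit fir.
    At fir: go right to rose.
      At rose: go left to pear.
        At pear: no left child.
        Visit pear.
        At pear: go right to cedar.
          At cedar: go left to aster.
            aster is a leaf — visit aster.
          Visit cedar.
          At cedar: no right child.
      Visit rose.
      At rose: go right to ash.
        At ash: no left child.
        Visit ash.
        At ash: go right to fern.
          At fern: no left child.
          Visit fern.
          At fern: go right to fig.
            fig is a leaf — visit fig.
  Visit bay.
  At bay: no right child.
Full in-order sequence: teak, lime, yew, kale, fir, pear, aster, cedar, rose, ash, fern, fig, bay.

fern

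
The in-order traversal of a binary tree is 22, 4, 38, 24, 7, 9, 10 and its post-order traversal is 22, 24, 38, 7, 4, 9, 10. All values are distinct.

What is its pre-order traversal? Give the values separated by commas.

The last element of post-order is the root; it splits in-order into left and right subtrees.
Root 10: left subtree has 6 nodes {22, 4, 38, 24, 7, 9}, right has 0 { }.
  Root 9: left subtree has 5 nodes {22, 4, 38, 24, 7}, right has 0 { }.
    Root 4: left subtree has 1 node {22}, right has 3 {38, 24, 7}.
      Root 7: left subtree has 2 nodes {38, 24}, right has 0 { }.
        Root 38: left subtree has 0 nodes { }, right has 1 {24}.

10, 9, 4, 22, 7, 38, 24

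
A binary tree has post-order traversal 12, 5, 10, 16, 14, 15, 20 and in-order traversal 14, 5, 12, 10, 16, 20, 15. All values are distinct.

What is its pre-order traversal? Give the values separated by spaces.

The last element of post-order is the root; it splits in-order into left and right subtrees.
Root 20: left subtree has 5 nodes {14, 5, 12, 10, 16}, right has 1 {15}.
  Root 14: left subtree has 0 nodes { }, right has 4 {5, 12, 10, 16}.
    Root 16: left subtree has 3 nodes {5, 12, 10}, right has 0 { }.
      Root 10: left subtree has 2 nodes {5, 12}, right has 0 { }.
        Root 5: left subtree has 0 nodes { }, right has 1 {12}.

20 14 16 10 5 12 15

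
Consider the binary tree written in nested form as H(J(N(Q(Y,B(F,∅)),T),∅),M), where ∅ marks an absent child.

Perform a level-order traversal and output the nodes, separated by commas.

H, J, M, N, Q, T, Y, B, F

Level-order visits nodes level by level from the root, left to right within each level.
Level 0: H
Level 1: J, M
Level 2: N
Level 3: Q, T
Level 4: Y, B
Level 5: F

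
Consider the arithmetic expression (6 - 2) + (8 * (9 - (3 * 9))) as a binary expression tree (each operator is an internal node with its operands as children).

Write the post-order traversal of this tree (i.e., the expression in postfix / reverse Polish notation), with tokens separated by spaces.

6 2 - 8 9 3 9 * - * +

Post-order on an expression tree gives postfix notation: for each operator, emit left operand, right operand, then the operator.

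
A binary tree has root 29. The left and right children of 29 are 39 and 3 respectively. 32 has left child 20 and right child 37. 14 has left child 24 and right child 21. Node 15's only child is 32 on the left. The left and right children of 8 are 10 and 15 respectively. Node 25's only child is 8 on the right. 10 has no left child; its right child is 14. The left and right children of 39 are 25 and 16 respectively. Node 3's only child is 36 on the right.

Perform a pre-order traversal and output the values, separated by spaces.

Pre-order visits the node, then its left subtree, then its right subtree.
Visit 29.
At 29: go left to 39.
  Visit 39.
  At 39: go left to 25.
    Visit 25.
    At 25: no left child.
    At 25: go right to 8.
      Visit 8.
      At 8: go left to 10.
        Visit 10.
        At 10: no left child.
        At 10: go right to 14.
          Visit 14.
          At 14: go left to 24.
            24 is a leaf — visit 24.
          At 14: go right to 21.
            21 is a leaf — visit 21.
      At 8: go right to 15.
        Visit 15.
        At 15: go left to 32.
          Visit 32.
          At 32: go left to 20.
            20 is a leaf — visit 20.
          At 32: go right to 37.
            37 is a leaf — visit 37.
        At 15: no right child.
  At 39: go right to 16.
    16 is a leaf — visit 16.
At 29: go right to 3.
  Visit 3.
  At 3: no left child.
  At 3: go right to 36.
    36 is a leaf — visit 36.

29 39 25 8 10 14 24 21 15 32 20 37 16 3 36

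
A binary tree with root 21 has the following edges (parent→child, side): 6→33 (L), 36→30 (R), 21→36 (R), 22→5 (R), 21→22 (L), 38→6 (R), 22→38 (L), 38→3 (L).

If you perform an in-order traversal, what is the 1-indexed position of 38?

In-order visits the left subtree, then the node, then the right subtree.
At 21: go left to 22.
  At 22: go left to 38.
    At 38: go left to 3.
      3 is a leaf — visit 3.
    Visit 38.
    At 38: go right to 6.
      At 6: go left to 33.
        33 is a leaf — visit 33.
      Visit 6.
      At 6: no right child.
  Visit 22.
  At 22: go right to 5.
    5 is a leaf — visit 5.
Visit 21.
At 21: go right to 36.
  At 36: no left child.
  Visit 36.
  At 36: go right to 30.
    30 is a leaf — visit 30.
Full in-order sequence: 3, 38, 33, 6, 22, 5, 21, 36, 30.

2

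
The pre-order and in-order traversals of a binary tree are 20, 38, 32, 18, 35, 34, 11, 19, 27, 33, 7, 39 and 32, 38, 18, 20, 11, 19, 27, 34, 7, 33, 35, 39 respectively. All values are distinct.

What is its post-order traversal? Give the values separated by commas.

The first element of pre-order is the root; it splits in-order into left and right subtrees.
Root 20: left subtree has 3 nodes {32, 38, 18}, right has 8 {11, 19, 27, 34, 7, 33, 35, 39}.
  Root 38: left subtree has 1 node {32}, right has 1 {18}.
  Root 35: left subtree has 6 nodes {11, 19, 27, 34, 7, 33}, right has 1 {39}.
    Root 34: left subtree has 3 nodes {11, 19, 27}, right has 2 {7, 33}.
      Root 11: left subtree has 0 nodes { }, right has 2 {19, 27}.
        Root 19: left subtree has 0 nodes { }, right has 1 {27}.
      Root 33: left subtree has 1 node {7}, right has 0 { }.

32, 18, 38, 27, 19, 11, 7, 33, 34, 39, 35, 20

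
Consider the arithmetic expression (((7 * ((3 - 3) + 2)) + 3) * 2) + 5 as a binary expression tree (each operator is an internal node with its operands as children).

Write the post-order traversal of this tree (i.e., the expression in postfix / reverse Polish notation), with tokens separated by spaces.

Post-order on an expression tree gives postfix notation: for each operator, emit left operand, right operand, then the operator.

7 3 3 - 2 + * 3 + 2 * 5 +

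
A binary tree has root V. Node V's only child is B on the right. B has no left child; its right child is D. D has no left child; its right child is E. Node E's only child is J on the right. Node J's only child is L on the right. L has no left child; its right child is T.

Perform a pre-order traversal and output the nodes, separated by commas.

V, B, D, E, J, L, T

Pre-order visits the node, then its left subtree, then its right subtree.
Visit V.
At V: no left child.
At V: go right to B.
  Visit B.
  At B: no left child.
  At B: go right to D.
    Visit D.
    At D: no left child.
    At D: go right to E.
      Visit E.
      At E: no left child.
      At E: go right to J.
        Visit J.
        At J: no left child.
        At J: go right to L.
          Visit L.
          At L: no left child.
          At L: go right to T.
            T is a leaf — visit T.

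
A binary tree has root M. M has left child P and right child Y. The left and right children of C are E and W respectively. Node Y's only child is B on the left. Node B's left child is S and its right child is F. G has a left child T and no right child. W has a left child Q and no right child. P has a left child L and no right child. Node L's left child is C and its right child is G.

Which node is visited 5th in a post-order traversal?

T

Post-order visits the left subtree, then the right subtree, then the node.
At M: go left to P.
  At P: go left to L.
    At L: go left to C.
      At C: go left to E.
        E is a leaf — visit E.
      At C: go right to W.
        At W: go left to Q.
          Q is a leaf — visit Q.
        At W: no right child.
        Visit W.
      Visit C.
    At L: go right to G.
      At G: go left to T.
        T is a leaf — visit T.
      At G: no right child.
      Visit G.
    Visit L.
  At P: no right child.
  Visit P.
At M: go right to Y.
  At Y: go left to B.
    At B: go left to S.
      S is a leaf — visit S.
    At B: go right to F.
      F is a leaf — visit F.
    Visit B.
  At Y: no right child.
  Visit Y.
Visit M.
Full post-order sequence: E, Q, W, C, T, G, L, P, S, F, B, Y, M.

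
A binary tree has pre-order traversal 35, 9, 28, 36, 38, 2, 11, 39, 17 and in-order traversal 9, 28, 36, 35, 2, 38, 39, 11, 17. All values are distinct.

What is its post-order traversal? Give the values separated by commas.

36, 28, 9, 2, 39, 17, 11, 38, 35

The first element of pre-order is the root; it splits in-order into left and right subtrees.
Root 35: left subtree has 3 nodes {9, 28, 36}, right has 5 {2, 38, 39, 11, 17}.
  Root 9: left subtree has 0 nodes { }, right has 2 {28, 36}.
    Root 28: left subtree has 0 nodes { }, right has 1 {36}.
  Root 38: left subtree has 1 node {2}, right has 3 {39, 11, 17}.
    Root 11: left subtree has 1 node {39}, right has 1 {17}.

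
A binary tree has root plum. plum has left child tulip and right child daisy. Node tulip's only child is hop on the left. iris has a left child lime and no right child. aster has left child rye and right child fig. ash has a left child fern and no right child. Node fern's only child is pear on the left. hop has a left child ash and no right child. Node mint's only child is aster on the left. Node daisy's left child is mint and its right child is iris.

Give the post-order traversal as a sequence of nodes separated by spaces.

pear fern ash hop tulip rye fig aster mint lime iris daisy plum

Post-order visits the left subtree, then the right subtree, then the node.
At plum: go left to tulip.
  At tulip: go left to hop.
    At hop: go left to ash.
      At ash: go left to fern.
        At fern: go left to pear.
          pear is a leaf — visit pear.
        At fern: no right child.
        Visit fern.
      At ash: no right child.
      Visit ash.
    At hop: no right child.
    Visit hop.
  At tulip: no right child.
  Visit tulip.
At plum: go right to daisy.
  At daisy: go left to mint.
    At mint: go left to aster.
      At aster: go left to rye.
        rye is a leaf — visit rye.
      At aster: go right to fig.
        fig is a leaf — visit fig.
      Visit aster.
    At mint: no right child.
    Visit mint.
  At daisy: go right to iris.
    At iris: go left to lime.
      lime is a leaf — visit lime.
    At iris: no right child.
    Visit iris.
  Visit daisy.
Visit plum.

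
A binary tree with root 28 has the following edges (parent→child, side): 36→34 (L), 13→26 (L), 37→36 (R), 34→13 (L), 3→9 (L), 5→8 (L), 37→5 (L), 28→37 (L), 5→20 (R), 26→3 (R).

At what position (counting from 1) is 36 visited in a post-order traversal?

9

Post-order visits the left subtree, then the right subtree, then the node.
At 28: go left to 37.
  At 37: go left to 5.
    At 5: go left to 8.
      8 is a leaf — visit 8.
    At 5: go right to 20.
      20 is a leaf — visit 20.
    Visit 5.
  At 37: go right to 36.
    At 36: go left to 34.
      At 34: go left to 13.
        At 13: go left to 26.
          At 26: no left child.
          At 26: go right to 3.
            At 3: go left to 9.
              9 is a leaf — visit 9.
            At 3: no right child.
            Visit 3.
          Visit 26.
        At 13: no right child.
        Visit 13.
      At 34: no right child.
      Visit 34.
    At 36: no right child.
    Visit 36.
  Visit 37.
At 28: no right child.
Visit 28.
Full post-order sequence: 8, 20, 5, 9, 3, 26, 13, 34, 36, 37, 28.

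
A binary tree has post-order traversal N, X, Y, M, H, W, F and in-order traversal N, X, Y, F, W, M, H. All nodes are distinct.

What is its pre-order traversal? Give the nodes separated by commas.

The last element of post-order is the root; it splits in-order into left and right subtrees.
Root F: left subtree has 3 nodes {N, X, Y}, right has 3 {W, M, H}.
  Root Y: left subtree has 2 nodes {N, X}, right has 0 { }.
    Root X: left subtree has 1 node {N}, right has 0 { }.
  Root W: left subtree has 0 nodes { }, right has 2 {M, H}.
    Root H: left subtree has 1 node {M}, right has 0 { }.

F, Y, X, N, W, H, M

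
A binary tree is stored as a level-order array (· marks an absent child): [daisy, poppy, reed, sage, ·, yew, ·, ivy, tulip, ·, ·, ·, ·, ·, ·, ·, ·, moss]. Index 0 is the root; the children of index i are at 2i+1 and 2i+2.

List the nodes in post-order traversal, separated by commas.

ivy, moss, tulip, sage, poppy, yew, reed, daisy

Post-order visits the left subtree, then the right subtree, then the node.
At daisy: go left to poppy.
  At poppy: go left to sage.
    At sage: go left to ivy.
      ivy is a leaf — visit ivy.
    At sage: go right to tulip.
      At tulip: go left to moss.
        moss is a leaf — visit moss.
      At tulip: no right child.
      Visit tulip.
    Visit sage.
  At poppy: no right child.
  Visit poppy.
At daisy: go right to reed.
  At reed: go left to yew.
    yew is a leaf — visit yew.
  At reed: no right child.
  Visit reed.
Visit daisy.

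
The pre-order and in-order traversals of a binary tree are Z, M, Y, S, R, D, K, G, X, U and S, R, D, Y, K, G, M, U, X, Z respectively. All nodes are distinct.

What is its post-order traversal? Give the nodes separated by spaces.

The first element of pre-order is the root; it splits in-order into left and right subtrees.
Root Z: left subtree has 9 nodes {S, R, D, Y, K, G, M, U, X}, right has 0 { }.
  Root M: left subtree has 6 nodes {S, R, D, Y, K, G}, right has 2 {U, X}.
    Root Y: left subtree has 3 nodes {S, R, D}, right has 2 {K, G}.
      Root S: left subtree has 0 nodes { }, right has 2 {R, D}.
        Root R: left subtree has 0 nodes { }, right has 1 {D}.
      Root K: left subtree has 0 nodes { }, right has 1 {G}.
    Root X: left subtree has 1 node {U}, right has 0 { }.

D R S G K Y U X M Z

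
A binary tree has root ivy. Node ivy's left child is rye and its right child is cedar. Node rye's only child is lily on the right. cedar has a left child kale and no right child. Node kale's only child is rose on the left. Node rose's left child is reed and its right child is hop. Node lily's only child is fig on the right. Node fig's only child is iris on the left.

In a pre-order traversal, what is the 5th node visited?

Pre-order visits the node, then its left subtree, then its right subtree.
Visit ivy.
At ivy: go left to rye.
  Visit rye.
  At rye: no left child.
  At rye: go right to lily.
    Visit lily.
    At lily: no left child.
    At lily: go right to fig.
      Visit fig.
      At fig: go left to iris.
        iris is a leaf — visit iris.
      At fig: no right child.
At ivy: go right to cedar.
  Visit cedar.
  At cedar: go left to kale.
    Visit kale.
    At kale: go left to rose.
      Visit rose.
      At rose: go left to reed.
        reed is a leaf — visit reed.
      At rose: go right to hop.
        hop is a leaf — visit hop.
    At kale: no right child.
  At cedar: no right child.
Full pre-order sequence: ivy, rye, lily, fig, iris, cedar, kale, rose, reed, hop.

iris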